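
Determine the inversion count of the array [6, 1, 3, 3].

Finding inversions in [6, 1, 3, 3]:

(0, 1): arr[0]=6 > arr[1]=1
(0, 2): arr[0]=6 > arr[2]=3
(0, 3): arr[0]=6 > arr[3]=3

Total inversions: 3

The array has 3 inversion(s): (0,1), (0,2), (0,3). Each pair (i,j) satisfies i < j and arr[i] > arr[j].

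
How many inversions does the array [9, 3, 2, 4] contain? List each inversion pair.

Finding inversions in [9, 3, 2, 4]:

(0, 1): arr[0]=9 > arr[1]=3
(0, 2): arr[0]=9 > arr[2]=2
(0, 3): arr[0]=9 > arr[3]=4
(1, 2): arr[1]=3 > arr[2]=2

Total inversions: 4

The array has 4 inversion(s): (0,1), (0,2), (0,3), (1,2). Each pair (i,j) satisfies i < j and arr[i] > arr[j].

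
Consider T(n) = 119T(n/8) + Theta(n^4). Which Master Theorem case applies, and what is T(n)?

Master Theorem for T(n) = 119T(n/8) + O(n^4):

a = 119, b = 8, c = 4
log_b(a) = log_8(119) = 2.2983

Case 3: c = 4 > log_8(119) = 2.2983
T(n) = O(n^4) = O(n^4)

For T(n) = 119T(n/8) + O(n^4): log_8(119) = 2.2983. This is Case 3 of the Master Theorem (c > log_b(a), work dominated by root), giving O(n^4).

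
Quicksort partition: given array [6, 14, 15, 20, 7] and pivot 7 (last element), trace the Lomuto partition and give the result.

Lomuto partition with pivot = 7:

Initial array: [6, 14, 15, 20, 7]

arr[0]=6 <= 7: swap with position 0, array becomes [6, 14, 15, 20, 7]
arr[1]=14 > 7: no swap
arr[2]=15 > 7: no swap
arr[3]=20 > 7: no swap

Place pivot at position 1: [6, 7, 15, 20, 14]
Pivot position: 1

After partitioning with pivot 7, the array becomes [6, 7, 15, 20, 14]. The pivot is placed at index 1. All elements to the left of the pivot are <= 7, and all elements to the right are > 7.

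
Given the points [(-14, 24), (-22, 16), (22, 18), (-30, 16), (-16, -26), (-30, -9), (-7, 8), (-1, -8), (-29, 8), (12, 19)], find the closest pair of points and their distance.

Computing all pairwise distances among 10 points:

d((-14, 24), (-22, 16)) = 11.3137
d((-14, 24), (22, 18)) = 36.4966
d((-14, 24), (-30, 16)) = 17.8885
d((-14, 24), (-16, -26)) = 50.04
d((-14, 24), (-30, -9)) = 36.6742
d((-14, 24), (-7, 8)) = 17.4642
d((-14, 24), (-1, -8)) = 34.5398
d((-14, 24), (-29, 8)) = 21.9317
d((-14, 24), (12, 19)) = 26.4764
d((-22, 16), (22, 18)) = 44.0454
d((-22, 16), (-30, 16)) = 8.0 <-- minimum
d((-22, 16), (-16, -26)) = 42.4264
d((-22, 16), (-30, -9)) = 26.2488
d((-22, 16), (-7, 8)) = 17.0
d((-22, 16), (-1, -8)) = 31.8904
d((-22, 16), (-29, 8)) = 10.6301
d((-22, 16), (12, 19)) = 34.1321
d((22, 18), (-30, 16)) = 52.0384
d((22, 18), (-16, -26)) = 58.1378
d((22, 18), (-30, -9)) = 58.5918
d((22, 18), (-7, 8)) = 30.6757
d((22, 18), (-1, -8)) = 34.7131
d((22, 18), (-29, 8)) = 51.9711
d((22, 18), (12, 19)) = 10.0499
d((-30, 16), (-16, -26)) = 44.2719
d((-30, 16), (-30, -9)) = 25.0
d((-30, 16), (-7, 8)) = 24.3516
d((-30, 16), (-1, -8)) = 37.6431
d((-30, 16), (-29, 8)) = 8.0623
d((-30, 16), (12, 19)) = 42.107
d((-16, -26), (-30, -9)) = 22.0227
d((-16, -26), (-7, 8)) = 35.171
d((-16, -26), (-1, -8)) = 23.4307
d((-16, -26), (-29, 8)) = 36.4005
d((-16, -26), (12, 19)) = 53.0
d((-30, -9), (-7, 8)) = 28.6007
d((-30, -9), (-1, -8)) = 29.0172
d((-30, -9), (-29, 8)) = 17.0294
d((-30, -9), (12, 19)) = 50.4777
d((-7, 8), (-1, -8)) = 17.088
d((-7, 8), (-29, 8)) = 22.0
d((-7, 8), (12, 19)) = 21.9545
d((-1, -8), (-29, 8)) = 32.249
d((-1, -8), (12, 19)) = 29.9666
d((-29, 8), (12, 19)) = 42.45

Closest pair: (-22, 16) and (-30, 16) with distance 8.0

The closest pair is (-22, 16) and (-30, 16) with Euclidean distance 8.0. For 10 points, brute-force pairwise comparison is shown above. For large n, the divide-and-conquer algorithm (sort by x, recurse on halves, check the dividing strip) achieves O(n log n).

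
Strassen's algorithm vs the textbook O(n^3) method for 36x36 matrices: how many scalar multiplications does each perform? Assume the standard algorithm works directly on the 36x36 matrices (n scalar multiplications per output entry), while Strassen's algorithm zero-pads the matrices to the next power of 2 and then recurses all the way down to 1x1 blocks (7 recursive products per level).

Matrix multiplication for 36x36 matrices:

Strassen's algorithm requires power-of-2 dimensions. Pad 36x36 to 64x64 (next power of 2).

Standard algorithm: 36^3 = 46656 multiplications
Strassen's algorithm: 7^(log2(64)) = 7^6 = 117649 multiplications
Difference: 46656 - 117649 = -70993 (Strassen uses MORE here due to padding overhead — for small or just-over-power-of-2 n, padding can outweigh the per-level savings)

Standard: 46656 multiplications (36^3). Strassen: 117649 multiplications (7^6, after padding to 64x64). Strassen reduces 8 recursive multiplications to 7 at each level.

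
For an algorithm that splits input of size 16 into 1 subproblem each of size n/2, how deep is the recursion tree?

For divide and conquer with division factor 2:

Problem sizes at each level:
Level 0: 16
Level 1: 8
Level 2: 4
Level 3: 2
Level 4: 1

The root is level 0 and the size-1 base case is level 4 (the tree spans levels 0 through 4, i.e. 5 levels counting the root), so the depth is the number of divisions: log_2(16) = 4

The recursion tree depth is log_2(16) = 4. At each level, the problem size is divided by 2, so it takes 4 divisions to reduce to a base case of size 1. The algorithm makes 1 recursive call at each level.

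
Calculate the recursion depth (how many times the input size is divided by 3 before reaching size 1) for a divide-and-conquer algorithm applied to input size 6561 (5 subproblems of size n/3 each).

For divide and conquer with division factor 3:

Problem sizes at each level:
Level 0: 6561
Level 1: 2187
Level 2: 729
Level 3: 243
Level 4: 81
Level 5: 27
Level 6: 9
Level 7: 3
Level 8: 1

The root is level 0 and the size-1 base case is level 8 (the tree spans levels 0 through 8, i.e. 9 levels counting the root), so the depth is the number of divisions: log_3(6561) = 8

The recursion tree depth is log_3(6561) = 8. At each level, the problem size is divided by 3, so it takes 8 divisions to reduce to a base case of size 1. The algorithm makes 5 recursive calls at each level.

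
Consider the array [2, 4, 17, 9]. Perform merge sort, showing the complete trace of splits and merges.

Merge sort trace:

Split: [2, 4, 17, 9] -> [2, 4] and [17, 9]
  Split: [2, 4] -> [2] and [4]
  Merge: [2] + [4] -> [2, 4]
  Split: [17, 9] -> [17] and [9]
  Merge: [17] + [9] -> [9, 17]
Merge: [2, 4] + [9, 17] -> [2, 4, 9, 17]

Final sorted array: [2, 4, 9, 17]

The merge sort proceeds by recursively splitting the array and merging sorted halves.
After all merges, the sorted array is [2, 4, 9, 17].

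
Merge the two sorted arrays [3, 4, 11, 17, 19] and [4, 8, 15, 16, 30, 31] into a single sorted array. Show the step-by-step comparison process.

Merging process:

Compare 3 vs 4: take 3 from left. Merged: [3]
Compare 4 vs 4: take 4 from left. Merged: [3, 4]
Compare 11 vs 4: take 4 from right. Merged: [3, 4, 4]
Compare 11 vs 8: take 8 from right. Merged: [3, 4, 4, 8]
Compare 11 vs 15: take 11 from left. Merged: [3, 4, 4, 8, 11]
Compare 17 vs 15: take 15 from right. Merged: [3, 4, 4, 8, 11, 15]
Compare 17 vs 16: take 16 from right. Merged: [3, 4, 4, 8, 11, 15, 16]
Compare 17 vs 30: take 17 from left. Merged: [3, 4, 4, 8, 11, 15, 16, 17]
Compare 19 vs 30: take 19 from left. Merged: [3, 4, 4, 8, 11, 15, 16, 17, 19]
Append remaining from right: [30, 31]. Merged: [3, 4, 4, 8, 11, 15, 16, 17, 19, 30, 31]

Final merged array: [3, 4, 4, 8, 11, 15, 16, 17, 19, 30, 31]
Total comparisons: 9

The merged array is [3, 4, 4, 8, 11, 15, 16, 17, 19, 30, 31], requiring 9 comparisons. The merge step runs in O(n) time where n is the total number of elements.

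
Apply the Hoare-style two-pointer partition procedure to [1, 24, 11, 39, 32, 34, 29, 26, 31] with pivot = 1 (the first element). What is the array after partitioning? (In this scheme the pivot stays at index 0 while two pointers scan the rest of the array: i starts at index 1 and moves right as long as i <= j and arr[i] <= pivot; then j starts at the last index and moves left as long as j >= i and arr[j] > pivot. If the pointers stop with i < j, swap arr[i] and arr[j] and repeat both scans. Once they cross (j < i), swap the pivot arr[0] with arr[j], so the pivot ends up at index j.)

Hoare-style two-pointer partition with pivot = 1:

Initial array: [1, 24, 11, 39, 32, 34, 29, 26, 31]

Pointers start at i = 1, j = 8.
i ends at 1, j ends at 0: the pointers have crossed (j < i), so scanning stops.

j = 0, so swapping arr[0] with arr[j] leaves the pivot at position 0: [1, 24, 11, 39, 32, 34, 29, 26, 31]
Pivot position: 0

After partitioning with pivot 1, the array becomes [1, 24, 11, 39, 32, 34, 29, 26, 31]. The pivot is placed at index 0. All elements to the left of the pivot are <= 1, and all elements to the right are > 1.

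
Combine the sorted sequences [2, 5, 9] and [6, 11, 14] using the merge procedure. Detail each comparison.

Merging process:

Compare 2 vs 6: take 2 from left. Merged: [2]
Compare 5 vs 6: take 5 from left. Merged: [2, 5]
Compare 9 vs 6: take 6 from right. Merged: [2, 5, 6]
Compare 9 vs 11: take 9 from left. Merged: [2, 5, 6, 9]
Append remaining from right: [11, 14]. Merged: [2, 5, 6, 9, 11, 14]

Final merged array: [2, 5, 6, 9, 11, 14]
Total comparisons: 4

The merged array is [2, 5, 6, 9, 11, 14], requiring 4 comparisons. The merge step runs in O(n) time where n is the total number of elements.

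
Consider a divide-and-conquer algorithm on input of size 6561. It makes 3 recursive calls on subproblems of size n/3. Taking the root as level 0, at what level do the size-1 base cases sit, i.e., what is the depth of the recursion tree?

For divide and conquer with division factor 3:

Problem sizes at each level:
Level 0: 6561
Level 1: 2187
Level 2: 729
Level 3: 243
Level 4: 81
Level 5: 27
Level 6: 9
Level 7: 3
Level 8: 1

The root is level 0 and the size-1 base case is level 8 (the tree spans levels 0 through 8, i.e. 9 levels counting the root), so the depth is the number of divisions: log_3(6561) = 8

The recursion tree depth is log_3(6561) = 8. At each level, the problem size is divided by 3, so it takes 8 divisions to reduce to a base case of size 1. The algorithm makes 3 recursive calls at each level.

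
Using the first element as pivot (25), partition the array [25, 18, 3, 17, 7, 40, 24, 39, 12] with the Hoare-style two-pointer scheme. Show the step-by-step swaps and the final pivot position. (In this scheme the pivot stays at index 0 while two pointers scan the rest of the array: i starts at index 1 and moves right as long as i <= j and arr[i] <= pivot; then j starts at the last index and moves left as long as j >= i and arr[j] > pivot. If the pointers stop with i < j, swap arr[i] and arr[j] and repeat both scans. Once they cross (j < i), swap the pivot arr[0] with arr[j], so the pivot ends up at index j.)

Hoare-style two-pointer partition with pivot = 25:

Initial array: [25, 18, 3, 17, 7, 40, 24, 39, 12]

Pointers start at i = 1, j = 8.
i stops at index 5 (arr[5]=40 > 25), j stops at index 8 (arr[8]=12 <= 25): swap arr[5] and arr[8], array becomes [25, 18, 3, 17, 7, 12, 24, 39, 40]
i ends at 7, j ends at 6: the pointers have crossed (j < i), so scanning stops.

Swap pivot arr[0] with arr[6] to place pivot at position 6: [24, 18, 3, 17, 7, 12, 25, 39, 40]
Pivot position: 6

After partitioning with pivot 25, the array becomes [24, 18, 3, 17, 7, 12, 25, 39, 40]. The pivot is placed at index 6. All elements to the left of the pivot are <= 25, and all elements to the right are > 25.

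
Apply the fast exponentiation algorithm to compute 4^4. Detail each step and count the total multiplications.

Computing 4^4 by squaring (build up from 4^1; each line after the first costs one multiplication):

4^1 = 4
4^2 = (4^1)^2 = 4^2 = 16
4^4 = (4^2)^2 = 16^2 = 256

Result: 256
Multiplications needed: 2 (2 lines after 4^1)

4^4 = 256. Using exponentiation by squaring, this requires 2 multiplications. The key idea: if the exponent is even, square the half-power; if odd, multiply by the base once.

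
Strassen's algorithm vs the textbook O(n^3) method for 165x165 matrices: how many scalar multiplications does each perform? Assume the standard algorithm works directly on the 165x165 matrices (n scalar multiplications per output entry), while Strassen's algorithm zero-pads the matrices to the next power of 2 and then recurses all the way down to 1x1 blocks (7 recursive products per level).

Matrix multiplication for 165x165 matrices:

Strassen's algorithm requires power-of-2 dimensions. Pad 165x165 to 256x256 (next power of 2).

Standard algorithm: 165^3 = 4492125 multiplications
Strassen's algorithm: 7^(log2(256)) = 7^8 = 5764801 multiplications
Difference: 4492125 - 5764801 = -1272676 (Strassen uses MORE here due to padding overhead — for small or just-over-power-of-2 n, padding can outweigh the per-level savings)

Standard: 4492125 multiplications (165^3). Strassen: 5764801 multiplications (7^8, after padding to 256x256). Strassen reduces 8 recursive multiplications to 7 at each level.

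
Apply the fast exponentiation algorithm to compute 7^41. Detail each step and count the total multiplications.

Computing 7^41 by squaring (build up from 7^1; each line after the first costs one multiplication):

7^1 = 7
7^2 = (7^1)^2 = 7^2 = 49
7^4 = (7^2)^2 = 49^2 = 2401
7^5 = 7 * 7^4 = 7 * 2401 = 16807
7^10 = (7^5)^2 = 16807^2 = 282475249
7^20 = (7^10)^2 = 282475249^2 = 79792266297612001
7^40 = (7^20)^2 = 79792266297612001^2 = 6366805760909027985741435139224001
7^41 = 7 * 7^40 = 7 * 6366805760909027985741435139224001 = 44567640326363195900190045974568007

Result: 44567640326363195900190045974568007
Multiplications needed: 7 (7 lines after 7^1)

7^41 = 44567640326363195900190045974568007. Using exponentiation by squaring, this requires 7 multiplications. The key idea: if the exponent is even, square the half-power; if odd, multiply by the base once.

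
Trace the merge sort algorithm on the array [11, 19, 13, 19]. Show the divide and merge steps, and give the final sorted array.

Merge sort trace:

Split: [11, 19, 13, 19] -> [11, 19] and [13, 19]
  Split: [11, 19] -> [11] and [19]
  Merge: [11] + [19] -> [11, 19]
  Split: [13, 19] -> [13] and [19]
  Merge: [13] + [19] -> [13, 19]
Merge: [11, 19] + [13, 19] -> [11, 13, 19, 19]

Final sorted array: [11, 13, 19, 19]

The merge sort proceeds by recursively splitting the array and merging sorted halves.
After all merges, the sorted array is [11, 13, 19, 19].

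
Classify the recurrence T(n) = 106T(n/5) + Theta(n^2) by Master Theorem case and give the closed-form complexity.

Master Theorem for T(n) = 106T(n/5) + O(n^2):

a = 106, b = 5, c = 2
log_b(a) = log_5(106) = 2.8976

Case 1: c = 2 < log_5(106) = 2.8976
T(n) = O(n^(log_5 106))

For T(n) = 106T(n/5) + O(n^2): log_5(106) = 2.8976. This is Case 1 of the Master Theorem (c < log_b(a), work dominated by leaves), giving O(n^(log_5 106)).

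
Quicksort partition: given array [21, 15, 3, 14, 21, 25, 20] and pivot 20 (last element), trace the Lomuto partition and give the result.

Lomuto partition with pivot = 20:

Initial array: [21, 15, 3, 14, 21, 25, 20]

arr[0]=21 > 20: no swap
arr[1]=15 <= 20: swap with position 0, array becomes [15, 21, 3, 14, 21, 25, 20]
arr[2]=3 <= 20: swap with position 1, array becomes [15, 3, 21, 14, 21, 25, 20]
arr[3]=14 <= 20: swap with position 2, array becomes [15, 3, 14, 21, 21, 25, 20]
arr[4]=21 > 20: no swap
arr[5]=25 > 20: no swap

Place pivot at position 3: [15, 3, 14, 20, 21, 25, 21]
Pivot position: 3

After partitioning with pivot 20, the array becomes [15, 3, 14, 20, 21, 25, 21]. The pivot is placed at index 3. All elements to the left of the pivot are <= 20, and all elements to the right are > 20.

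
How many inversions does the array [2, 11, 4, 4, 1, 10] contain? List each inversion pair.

Finding inversions in [2, 11, 4, 4, 1, 10]:

(0, 4): arr[0]=2 > arr[4]=1
(1, 2): arr[1]=11 > arr[2]=4
(1, 3): arr[1]=11 > arr[3]=4
(1, 4): arr[1]=11 > arr[4]=1
(1, 5): arr[1]=11 > arr[5]=10
(2, 4): arr[2]=4 > arr[4]=1
(3, 4): arr[3]=4 > arr[4]=1

Total inversions: 7

The array has 7 inversion(s): (0,4), (1,2), (1,3), (1,4), (1,5), (2,4), (3,4). Each pair (i,j) satisfies i < j and arr[i] > arr[j].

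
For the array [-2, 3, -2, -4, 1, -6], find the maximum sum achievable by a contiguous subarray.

Using Kadane's algorithm on [-2, 3, -2, -4, 1, -6]:

Scanning through the array:
Position 1 (value 3): max_ending_here = 3, max_so_far = 3
Position 2 (value -2): max_ending_here = 1, max_so_far = 3
Position 3 (value -4): max_ending_here = -3, max_so_far = 3
Position 4 (value 1): max_ending_here = 1, max_so_far = 3
Position 5 (value -6): max_ending_here = -5, max_so_far = 3

Maximum subarray: [3]
Maximum sum: 3

The maximum subarray is [3] with sum 3. This subarray runs from index 1 to index 1.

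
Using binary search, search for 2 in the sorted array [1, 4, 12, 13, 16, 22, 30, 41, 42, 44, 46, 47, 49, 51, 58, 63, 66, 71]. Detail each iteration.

Binary search for 2 in [1, 4, 12, 13, 16, 22, 30, 41, 42, 44, 46, 47, 49, 51, 58, 63, 66, 71]:

lo=0, hi=17, mid=8, arr[mid]=42 -> 42 > 2, search left half
lo=0, hi=7, mid=3, arr[mid]=13 -> 13 > 2, search left half
lo=0, hi=2, mid=1, arr[mid]=4 -> 4 > 2, search left half
lo=0, hi=0, mid=0, arr[mid]=1 -> 1 < 2, search right half
lo=1 > hi=0, target 2 not found

Binary search determines that 2 is not in the array after 4 comparisons. The search space was exhausted without finding the target.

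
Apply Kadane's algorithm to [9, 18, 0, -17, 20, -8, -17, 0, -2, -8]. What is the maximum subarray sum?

Using Kadane's algorithm on [9, 18, 0, -17, 20, -8, -17, 0, -2, -8]:

Scanning through the array:
Position 1 (value 18): max_ending_here = 27, max_so_far = 27
Position 2 (value 0): max_ending_here = 27, max_so_far = 27
Position 3 (value -17): max_ending_here = 10, max_so_far = 27
Position 4 (value 20): max_ending_here = 30, max_so_far = 30
Position 5 (value -8): max_ending_here = 22, max_so_far = 30
Position 6 (value -17): max_ending_here = 5, max_so_far = 30
Position 7 (value 0): max_ending_here = 5, max_so_far = 30
Position 8 (value -2): max_ending_here = 3, max_so_far = 30
Position 9 (value -8): max_ending_here = -5, max_so_far = 30

Maximum subarray: [9, 18, 0, -17, 20]
Maximum sum: 30

The maximum subarray is [9, 18, 0, -17, 20] with sum 30. This subarray runs from index 0 to index 4.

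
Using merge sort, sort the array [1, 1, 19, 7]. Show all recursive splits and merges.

Merge sort trace:

Split: [1, 1, 19, 7] -> [1, 1] and [19, 7]
  Split: [1, 1] -> [1] and [1]
  Merge: [1] + [1] -> [1, 1]
  Split: [19, 7] -> [19] and [7]
  Merge: [19] + [7] -> [7, 19]
Merge: [1, 1] + [7, 19] -> [1, 1, 7, 19]

Final sorted array: [1, 1, 7, 19]

The merge sort proceeds by recursively splitting the array and merging sorted halves.
After all merges, the sorted array is [1, 1, 7, 19].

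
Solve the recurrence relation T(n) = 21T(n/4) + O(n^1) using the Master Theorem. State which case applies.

Master Theorem for T(n) = 21T(n/4) + O(n^1):

a = 21, b = 4, c = 1
log_b(a) = log_4(21) = 2.1962

Case 1: c = 1 < log_4(21) = 2.1962
T(n) = O(n^(log_4 21))

For T(n) = 21T(n/4) + O(n^1): log_4(21) = 2.1962. This is Case 1 of the Master Theorem (c < log_b(a), work dominated by leaves), giving O(n^(log_4 21)).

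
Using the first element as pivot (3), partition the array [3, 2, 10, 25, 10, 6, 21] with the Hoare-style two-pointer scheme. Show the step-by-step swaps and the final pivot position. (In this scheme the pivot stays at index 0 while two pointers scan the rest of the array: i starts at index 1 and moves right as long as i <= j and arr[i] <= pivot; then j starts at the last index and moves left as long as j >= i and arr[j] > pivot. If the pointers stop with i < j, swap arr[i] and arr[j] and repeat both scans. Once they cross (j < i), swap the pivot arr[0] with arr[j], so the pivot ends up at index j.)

Hoare-style two-pointer partition with pivot = 3:

Initial array: [3, 2, 10, 25, 10, 6, 21]

Pointers start at i = 1, j = 6.
i ends at 2, j ends at 1: the pointers have crossed (j < i), so scanning stops.

Swap pivot arr[0] with arr[1] to place pivot at position 1: [2, 3, 10, 25, 10, 6, 21]
Pivot position: 1

After partitioning with pivot 3, the array becomes [2, 3, 10, 25, 10, 6, 21]. The pivot is placed at index 1. All elements to the left of the pivot are <= 3, and all elements to the right are > 3.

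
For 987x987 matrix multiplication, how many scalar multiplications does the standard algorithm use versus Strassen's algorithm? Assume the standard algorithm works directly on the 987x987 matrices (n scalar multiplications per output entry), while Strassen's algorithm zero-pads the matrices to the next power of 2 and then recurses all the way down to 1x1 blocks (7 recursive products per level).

Matrix multiplication for 987x987 matrices:

Strassen's algorithm requires power-of-2 dimensions. Pad 987x987 to 1024x1024 (next power of 2).

Standard algorithm: 987^3 = 961504803 multiplications
Strassen's algorithm: 7^(log2(1024)) = 7^10 = 282475249 multiplications
Savings: 961504803 - 282475249 = 679029554 multiplications

Standard: 961504803 multiplications (987^3). Strassen: 282475249 multiplications (7^10, after padding to 1024x1024). Strassen reduces 8 recursive multiplications to 7 at each level.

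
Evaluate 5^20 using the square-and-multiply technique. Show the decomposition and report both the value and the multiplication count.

Computing 5^20 by squaring (build up from 5^1; each line after the first costs one multiplication):

5^1 = 5
5^2 = (5^1)^2 = 5^2 = 25
5^4 = (5^2)^2 = 25^2 = 625
5^5 = 5 * 5^4 = 5 * 625 = 3125
5^10 = (5^5)^2 = 3125^2 = 9765625
5^20 = (5^10)^2 = 9765625^2 = 95367431640625

Result: 95367431640625
Multiplications needed: 5 (5 lines after 5^1)

5^20 = 95367431640625. Using exponentiation by squaring, this requires 5 multiplications. The key idea: if the exponent is even, square the half-power; if odd, multiply by the base once.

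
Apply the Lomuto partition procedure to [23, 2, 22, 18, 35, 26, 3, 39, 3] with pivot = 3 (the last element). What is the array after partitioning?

Lomuto partition with pivot = 3:

Initial array: [23, 2, 22, 18, 35, 26, 3, 39, 3]

arr[0]=23 > 3: no swap
arr[1]=2 <= 3: swap with position 0, array becomes [2, 23, 22, 18, 35, 26, 3, 39, 3]
arr[2]=22 > 3: no swap
arr[3]=18 > 3: no swap
arr[4]=35 > 3: no swap
arr[5]=26 > 3: no swap
arr[6]=3 <= 3: swap with position 1, array becomes [2, 3, 22, 18, 35, 26, 23, 39, 3]
arr[7]=39 > 3: no swap

Place pivot at position 2: [2, 3, 3, 18, 35, 26, 23, 39, 22]
Pivot position: 2

After partitioning with pivot 3, the array becomes [2, 3, 3, 18, 35, 26, 23, 39, 22]. The pivot is placed at index 2. All elements to the left of the pivot are <= 3, and all elements to the right are > 3.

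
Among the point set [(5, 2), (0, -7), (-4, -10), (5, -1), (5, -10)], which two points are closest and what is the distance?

Computing all pairwise distances among 5 points:

d((5, 2), (0, -7)) = 10.2956
d((5, 2), (-4, -10)) = 15.0
d((5, 2), (5, -1)) = 3.0 <-- minimum
d((5, 2), (5, -10)) = 12.0
d((0, -7), (-4, -10)) = 5.0
d((0, -7), (5, -1)) = 7.8102
d((0, -7), (5, -10)) = 5.831
d((-4, -10), (5, -1)) = 12.7279
d((-4, -10), (5, -10)) = 9.0
d((5, -1), (5, -10)) = 9.0

Closest pair: (5, 2) and (5, -1) with distance 3.0

The closest pair is (5, 2) and (5, -1) with Euclidean distance 3.0. For 5 points, brute-force pairwise comparison is shown above. For large n, the divide-and-conquer algorithm (sort by x, recurse on halves, check the dividing strip) achieves O(n log n).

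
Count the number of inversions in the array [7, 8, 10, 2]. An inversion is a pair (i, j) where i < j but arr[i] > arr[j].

Finding inversions in [7, 8, 10, 2]:

(0, 3): arr[0]=7 > arr[3]=2
(1, 3): arr[1]=8 > arr[3]=2
(2, 3): arr[2]=10 > arr[3]=2

Total inversions: 3

The array has 3 inversion(s): (0,3), (1,3), (2,3). Each pair (i,j) satisfies i < j and arr[i] > arr[j].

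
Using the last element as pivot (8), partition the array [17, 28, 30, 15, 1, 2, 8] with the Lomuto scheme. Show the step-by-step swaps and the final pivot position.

Lomuto partition with pivot = 8:

Initial array: [17, 28, 30, 15, 1, 2, 8]

arr[0]=17 > 8: no swap
arr[1]=28 > 8: no swap
arr[2]=30 > 8: no swap
arr[3]=15 > 8: no swap
arr[4]=1 <= 8: swap with position 0, array becomes [1, 28, 30, 15, 17, 2, 8]
arr[5]=2 <= 8: swap with position 1, array becomes [1, 2, 30, 15, 17, 28, 8]

Place pivot at position 2: [1, 2, 8, 15, 17, 28, 30]
Pivot position: 2

After partitioning with pivot 8, the array becomes [1, 2, 8, 15, 17, 28, 30]. The pivot is placed at index 2. All elements to the left of the pivot are <= 8, and all elements to the right are > 8.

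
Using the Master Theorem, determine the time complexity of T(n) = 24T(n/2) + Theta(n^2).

Master Theorem for T(n) = 24T(n/2) + O(n^2):

a = 24, b = 2, c = 2
log_b(a) = log_2(24) = 4.5850

Case 1: c = 2 < log_2(24) = 4.5850
T(n) = O(n^(log_2 24))

For T(n) = 24T(n/2) + O(n^2): log_2(24) = 4.5850. This is Case 1 of the Master Theorem (c < log_b(a), work dominated by leaves), giving O(n^(log_2 24)).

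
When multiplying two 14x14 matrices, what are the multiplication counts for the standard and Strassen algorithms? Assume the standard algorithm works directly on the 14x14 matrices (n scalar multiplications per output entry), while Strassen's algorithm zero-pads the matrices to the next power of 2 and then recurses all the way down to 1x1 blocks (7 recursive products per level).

Matrix multiplication for 14x14 matrices:

Strassen's algorithm requires power-of-2 dimensions. Pad 14x14 to 16x16 (next power of 2).

Standard algorithm: 14^3 = 2744 multiplications
Strassen's algorithm: 7^(log2(16)) = 7^4 = 2401 multiplications
Savings: 2744 - 2401 = 343 multiplications

Standard: 2744 multiplications (14^3). Strassen: 2401 multiplications (7^4, after padding to 16x16). Strassen reduces 8 recursive multiplications to 7 at each level.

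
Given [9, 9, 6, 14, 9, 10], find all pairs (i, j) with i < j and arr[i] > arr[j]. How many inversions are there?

Finding inversions in [9, 9, 6, 14, 9, 10]:

(0, 2): arr[0]=9 > arr[2]=6
(1, 2): arr[1]=9 > arr[2]=6
(3, 4): arr[3]=14 > arr[4]=9
(3, 5): arr[3]=14 > arr[5]=10

Total inversions: 4

The array has 4 inversion(s): (0,2), (1,2), (3,4), (3,5). Each pair (i,j) satisfies i < j and arr[i] > arr[j].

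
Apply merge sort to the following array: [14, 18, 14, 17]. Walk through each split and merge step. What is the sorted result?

Merge sort trace:

Split: [14, 18, 14, 17] -> [14, 18] and [14, 17]
  Split: [14, 18] -> [14] and [18]
  Merge: [14] + [18] -> [14, 18]
  Split: [14, 17] -> [14] and [17]
  Merge: [14] + [17] -> [14, 17]
Merge: [14, 18] + [14, 17] -> [14, 14, 17, 18]

Final sorted array: [14, 14, 17, 18]

The merge sort proceeds by recursively splitting the array and merging sorted halves.
After all merges, the sorted array is [14, 14, 17, 18].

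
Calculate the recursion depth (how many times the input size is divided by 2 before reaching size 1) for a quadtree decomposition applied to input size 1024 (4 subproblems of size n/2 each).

For divide and conquer with division factor 2:

Problem sizes at each level:
Level 0: 1024
Level 1: 512
Level 2: 256
Level 3: 128
Level 4: 64
Level 5: 32
Level 6: 16
Level 7: 8
Level 8: 4
Level 9: 2
Level 10: 1

The root is level 0 and the size-1 base case is level 10 (the tree spans levels 0 through 10, i.e. 11 levels counting the root), so the depth is the number of divisions: log_2(1024) = 10

The recursion tree depth is log_2(1024) = 10. At each level, the problem size is divided by 2, so it takes 10 divisions to reduce to a base case of size 1. The algorithm makes 4 recursive calls at each level.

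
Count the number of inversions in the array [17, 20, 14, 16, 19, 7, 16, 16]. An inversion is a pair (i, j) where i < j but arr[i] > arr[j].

Finding inversions in [17, 20, 14, 16, 19, 7, 16, 16]:

(0, 2): arr[0]=17 > arr[2]=14
(0, 3): arr[0]=17 > arr[3]=16
(0, 5): arr[0]=17 > arr[5]=7
(0, 6): arr[0]=17 > arr[6]=16
(0, 7): arr[0]=17 > arr[7]=16
(1, 2): arr[1]=20 > arr[2]=14
(1, 3): arr[1]=20 > arr[3]=16
(1, 4): arr[1]=20 > arr[4]=19
(1, 5): arr[1]=20 > arr[5]=7
(1, 6): arr[1]=20 > arr[6]=16
(1, 7): arr[1]=20 > arr[7]=16
(2, 5): arr[2]=14 > arr[5]=7
(3, 5): arr[3]=16 > arr[5]=7
(4, 5): arr[4]=19 > arr[5]=7
(4, 6): arr[4]=19 > arr[6]=16
(4, 7): arr[4]=19 > arr[7]=16

Total inversions: 16

The array has 16 inversion(s): (0,2), (0,3), (0,5), (0,6), (0,7), (1,2), (1,3), (1,4), (1,5), (1,6), (1,7), (2,5), (3,5), (4,5), (4,6), (4,7). Each pair (i,j) satisfies i < j and arr[i] > arr[j].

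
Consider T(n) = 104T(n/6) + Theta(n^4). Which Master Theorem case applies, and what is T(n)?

Master Theorem for T(n) = 104T(n/6) + O(n^4):

a = 104, b = 6, c = 4
log_b(a) = log_6(104) = 2.5921

Case 3: c = 4 > log_6(104) = 2.5921
T(n) = O(n^4) = O(n^4)

For T(n) = 104T(n/6) + O(n^4): log_6(104) = 2.5921. This is Case 3 of the Master Theorem (c > log_b(a), work dominated by root), giving O(n^4).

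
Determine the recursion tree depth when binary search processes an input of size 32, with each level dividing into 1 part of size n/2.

For divide and conquer with division factor 2:

Problem sizes at each level:
Level 0: 32
Level 1: 16
Level 2: 8
Level 3: 4
Level 4: 2
Level 5: 1

The root is level 0 and the size-1 base case is level 5 (the tree spans levels 0 through 5, i.e. 6 levels counting the root), so the depth is the number of divisions: log_2(32) = 5

The recursion tree depth is log_2(32) = 5. At each level, the problem size is divided by 2, so it takes 5 divisions to reduce to a base case of size 1. The algorithm makes 1 recursive call at each level.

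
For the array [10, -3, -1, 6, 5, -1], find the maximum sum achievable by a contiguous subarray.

Using Kadane's algorithm on [10, -3, -1, 6, 5, -1]:

Scanning through the array:
Position 1 (value -3): max_ending_here = 7, max_so_far = 10
Position 2 (value -1): max_ending_here = 6, max_so_far = 10
Position 3 (value 6): max_ending_here = 12, max_so_far = 12
Position 4 (value 5): max_ending_here = 17, max_so_far = 17
Position 5 (value -1): max_ending_here = 16, max_so_far = 17

Maximum subarray: [10, -3, -1, 6, 5]
Maximum sum: 17

The maximum subarray is [10, -3, -1, 6, 5] with sum 17. This subarray runs from index 0 to index 4.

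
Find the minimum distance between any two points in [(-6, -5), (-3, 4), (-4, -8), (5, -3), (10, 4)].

Computing all pairwise distances among 5 points:

d((-6, -5), (-3, 4)) = 9.4868
d((-6, -5), (-4, -8)) = 3.6056 <-- minimum
d((-6, -5), (5, -3)) = 11.1803
d((-6, -5), (10, 4)) = 18.3576
d((-3, 4), (-4, -8)) = 12.0416
d((-3, 4), (5, -3)) = 10.6301
d((-3, 4), (10, 4)) = 13.0
d((-4, -8), (5, -3)) = 10.2956
d((-4, -8), (10, 4)) = 18.4391
d((5, -3), (10, 4)) = 8.6023

Closest pair: (-6, -5) and (-4, -8) with distance 3.6056

The closest pair is (-6, -5) and (-4, -8) with Euclidean distance 3.6056. For 5 points, brute-force pairwise comparison is shown above. For large n, the divide-and-conquer algorithm (sort by x, recurse on halves, check the dividing strip) achieves O(n log n).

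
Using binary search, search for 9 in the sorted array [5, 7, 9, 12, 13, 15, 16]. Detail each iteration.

Binary search for 9 in [5, 7, 9, 12, 13, 15, 16]:

lo=0, hi=6, mid=3, arr[mid]=12 -> 12 > 9, search left half
lo=0, hi=2, mid=1, arr[mid]=7 -> 7 < 9, search right half
lo=2, hi=2, mid=2, arr[mid]=9 -> Found target at index 2!

Binary search finds 9 at index 2 after 3 comparisons. The search repeatedly halves the search space by comparing with the middle element.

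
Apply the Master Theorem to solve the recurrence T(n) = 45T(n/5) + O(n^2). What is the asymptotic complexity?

Master Theorem for T(n) = 45T(n/5) + O(n^2):

a = 45, b = 5, c = 2
log_b(a) = log_5(45) = 2.3652

Case 1: c = 2 < log_5(45) = 2.3652
T(n) = O(n^(log_5 45))

For T(n) = 45T(n/5) + O(n^2): log_5(45) = 2.3652. This is Case 1 of the Master Theorem (c < log_b(a), work dominated by leaves), giving O(n^(log_5 45)).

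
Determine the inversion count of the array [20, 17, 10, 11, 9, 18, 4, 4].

Finding inversions in [20, 17, 10, 11, 9, 18, 4, 4]:

(0, 1): arr[0]=20 > arr[1]=17
(0, 2): arr[0]=20 > arr[2]=10
(0, 3): arr[0]=20 > arr[3]=11
(0, 4): arr[0]=20 > arr[4]=9
(0, 5): arr[0]=20 > arr[5]=18
(0, 6): arr[0]=20 > arr[6]=4
(0, 7): arr[0]=20 > arr[7]=4
(1, 2): arr[1]=17 > arr[2]=10
(1, 3): arr[1]=17 > arr[3]=11
(1, 4): arr[1]=17 > arr[4]=9
(1, 6): arr[1]=17 > arr[6]=4
(1, 7): arr[1]=17 > arr[7]=4
(2, 4): arr[2]=10 > arr[4]=9
(2, 6): arr[2]=10 > arr[6]=4
(2, 7): arr[2]=10 > arr[7]=4
(3, 4): arr[3]=11 > arr[4]=9
(3, 6): arr[3]=11 > arr[6]=4
(3, 7): arr[3]=11 > arr[7]=4
(4, 6): arr[4]=9 > arr[6]=4
(4, 7): arr[4]=9 > arr[7]=4
(5, 6): arr[5]=18 > arr[6]=4
(5, 7): arr[5]=18 > arr[7]=4

Total inversions: 22

The array has 22 inversion(s): (0,1), (0,2), (0,3), (0,4), (0,5), (0,6), (0,7), (1,2), (1,3), (1,4), (1,6), (1,7), (2,4), (2,6), (2,7), (3,4), (3,6), (3,7), (4,6), (4,7), (5,6), (5,7). Each pair (i,j) satisfies i < j and arr[i] > arr[j].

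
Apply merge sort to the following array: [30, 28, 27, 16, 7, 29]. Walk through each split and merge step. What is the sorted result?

Merge sort trace:

Split: [30, 28, 27, 16, 7, 29] -> [30, 28, 27] and [16, 7, 29]
  Split: [30, 28, 27] -> [30] and [28, 27]
    Split: [28, 27] -> [28] and [27]
    Merge: [28] + [27] -> [27, 28]
  Merge: [30] + [27, 28] -> [27, 28, 30]
  Split: [16, 7, 29] -> [16] and [7, 29]
    Split: [7, 29] -> [7] and [29]
    Merge: [7] + [29] -> [7, 29]
  Merge: [16] + [7, 29] -> [7, 16, 29]
Merge: [27, 28, 30] + [7, 16, 29] -> [7, 16, 27, 28, 29, 30]

Final sorted array: [7, 16, 27, 28, 29, 30]

The merge sort proceeds by recursively splitting the array and merging sorted halves.
After all merges, the sorted array is [7, 16, 27, 28, 29, 30].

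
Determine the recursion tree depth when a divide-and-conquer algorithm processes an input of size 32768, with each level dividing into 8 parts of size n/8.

For divide and conquer with division factor 8:

Problem sizes at each level:
Level 0: 32768
Level 1: 4096
Level 2: 512
Level 3: 64
Level 4: 8
Level 5: 1

The root is level 0 and the size-1 base case is level 5 (the tree spans levels 0 through 5, i.e. 6 levels counting the root), so the depth is the number of divisions: log_8(32768) = 5

The recursion tree depth is log_8(32768) = 5. At each level, the problem size is divided by 8, so it takes 5 divisions to reduce to a base case of size 1. The algorithm makes 8 recursive calls at each level.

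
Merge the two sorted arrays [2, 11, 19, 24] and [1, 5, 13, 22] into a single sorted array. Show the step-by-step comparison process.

Merging process:

Compare 2 vs 1: take 1 from right. Merged: [1]
Compare 2 vs 5: take 2 from left. Merged: [1, 2]
Compare 11 vs 5: take 5 from right. Merged: [1, 2, 5]
Compare 11 vs 13: take 11 from left. Merged: [1, 2, 5, 11]
Compare 19 vs 13: take 13 from right. Merged: [1, 2, 5, 11, 13]
Compare 19 vs 22: take 19 from left. Merged: [1, 2, 5, 11, 13, 19]
Compare 24 vs 22: take 22 from right. Merged: [1, 2, 5, 11, 13, 19, 22]
Append remaining from left: [24]. Merged: [1, 2, 5, 11, 13, 19, 22, 24]

Final merged array: [1, 2, 5, 11, 13, 19, 22, 24]
Total comparisons: 7

The merged array is [1, 2, 5, 11, 13, 19, 22, 24], requiring 7 comparisons. The merge step runs in O(n) time where n is the total number of elements.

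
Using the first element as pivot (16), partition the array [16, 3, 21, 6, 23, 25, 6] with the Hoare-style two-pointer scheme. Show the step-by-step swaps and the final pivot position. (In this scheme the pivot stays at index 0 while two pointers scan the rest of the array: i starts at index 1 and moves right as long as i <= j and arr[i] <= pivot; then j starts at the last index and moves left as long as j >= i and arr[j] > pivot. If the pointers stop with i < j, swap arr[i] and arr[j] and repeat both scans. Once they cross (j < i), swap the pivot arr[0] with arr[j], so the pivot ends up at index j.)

Hoare-style two-pointer partition with pivot = 16:

Initial array: [16, 3, 21, 6, 23, 25, 6]

Pointers start at i = 1, j = 6.
i stops at index 2 (arr[2]=21 > 16), j stops at index 6 (arr[6]=6 <= 16): swap arr[2] and arr[6], array becomes [16, 3, 6, 6, 23, 25, 21]
i ends at 4, j ends at 3: the pointers have crossed (j < i), so scanning stops.

Swap pivot arr[0] with arr[3] to place pivot at position 3: [6, 3, 6, 16, 23, 25, 21]
Pivot position: 3

After partitioning with pivot 16, the array becomes [6, 3, 6, 16, 23, 25, 21]. The pivot is placed at index 3. All elements to the left of the pivot are <= 16, and all elements to the right are > 16.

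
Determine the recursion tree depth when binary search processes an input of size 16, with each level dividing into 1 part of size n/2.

For divide and conquer with division factor 2:

Problem sizes at each level:
Level 0: 16
Level 1: 8
Level 2: 4
Level 3: 2
Level 4: 1

The root is level 0 and the size-1 base case is level 4 (the tree spans levels 0 through 4, i.e. 5 levels counting the root), so the depth is the number of divisions: log_2(16) = 4

The recursion tree depth is log_2(16) = 4. At each level, the problem size is divided by 2, so it takes 4 divisions to reduce to a base case of size 1. The algorithm makes 1 recursive call at each level.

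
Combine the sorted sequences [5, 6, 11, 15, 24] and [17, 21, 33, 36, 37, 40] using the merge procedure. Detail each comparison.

Merging process:

Compare 5 vs 17: take 5 from left. Merged: [5]
Compare 6 vs 17: take 6 from left. Merged: [5, 6]
Compare 11 vs 17: take 11 from left. Merged: [5, 6, 11]
Compare 15 vs 17: take 15 from left. Merged: [5, 6, 11, 15]
Compare 24 vs 17: take 17 from right. Merged: [5, 6, 11, 15, 17]
Compare 24 vs 21: take 21 from right. Merged: [5, 6, 11, 15, 17, 21]
Compare 24 vs 33: take 24 from left. Merged: [5, 6, 11, 15, 17, 21, 24]
Append remaining from right: [33, 36, 37, 40]. Merged: [5, 6, 11, 15, 17, 21, 24, 33, 36, 37, 40]

Final merged array: [5, 6, 11, 15, 17, 21, 24, 33, 36, 37, 40]
Total comparisons: 7

The merged array is [5, 6, 11, 15, 17, 21, 24, 33, 36, 37, 40], requiring 7 comparisons. The merge step runs in O(n) time where n is the total number of elements.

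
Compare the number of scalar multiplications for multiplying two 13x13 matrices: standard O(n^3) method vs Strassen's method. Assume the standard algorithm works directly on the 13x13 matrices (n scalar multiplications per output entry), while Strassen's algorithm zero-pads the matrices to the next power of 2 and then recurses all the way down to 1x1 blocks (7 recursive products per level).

Matrix multiplication for 13x13 matrices:

Strassen's algorithm requires power-of-2 dimensions. Pad 13x13 to 16x16 (next power of 2).

Standard algorithm: 13^3 = 2197 multiplications
Strassen's algorithm: 7^(log2(16)) = 7^4 = 2401 multiplications
Difference: 2197 - 2401 = -204 (Strassen uses MORE here due to padding overhead — for small or just-over-power-of-2 n, padding can outweigh the per-level savings)

Standard: 2197 multiplications (13^3). Strassen: 2401 multiplications (7^4, after padding to 16x16). Strassen reduces 8 recursive multiplications to 7 at each level.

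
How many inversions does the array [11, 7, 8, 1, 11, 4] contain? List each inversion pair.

Finding inversions in [11, 7, 8, 1, 11, 4]:

(0, 1): arr[0]=11 > arr[1]=7
(0, 2): arr[0]=11 > arr[2]=8
(0, 3): arr[0]=11 > arr[3]=1
(0, 5): arr[0]=11 > arr[5]=4
(1, 3): arr[1]=7 > arr[3]=1
(1, 5): arr[1]=7 > arr[5]=4
(2, 3): arr[2]=8 > arr[3]=1
(2, 5): arr[2]=8 > arr[5]=4
(4, 5): arr[4]=11 > arr[5]=4

Total inversions: 9

The array has 9 inversion(s): (0,1), (0,2), (0,3), (0,5), (1,3), (1,5), (2,3), (2,5), (4,5). Each pair (i,j) satisfies i < j and arr[i] > arr[j].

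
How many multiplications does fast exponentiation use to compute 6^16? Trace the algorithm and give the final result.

Computing 6^16 by squaring (build up from 6^1; each line after the first costs one multiplication):

6^1 = 6
6^2 = (6^1)^2 = 6^2 = 36
6^4 = (6^2)^2 = 36^2 = 1296
6^8 = (6^4)^2 = 1296^2 = 1679616
6^16 = (6^8)^2 = 1679616^2 = 2821109907456

Result: 2821109907456
Multiplications needed: 4 (4 lines after 6^1)

6^16 = 2821109907456. Using exponentiation by squaring, this requires 4 multiplications. The key idea: if the exponent is even, square the half-power; if odd, multiply by the base once.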